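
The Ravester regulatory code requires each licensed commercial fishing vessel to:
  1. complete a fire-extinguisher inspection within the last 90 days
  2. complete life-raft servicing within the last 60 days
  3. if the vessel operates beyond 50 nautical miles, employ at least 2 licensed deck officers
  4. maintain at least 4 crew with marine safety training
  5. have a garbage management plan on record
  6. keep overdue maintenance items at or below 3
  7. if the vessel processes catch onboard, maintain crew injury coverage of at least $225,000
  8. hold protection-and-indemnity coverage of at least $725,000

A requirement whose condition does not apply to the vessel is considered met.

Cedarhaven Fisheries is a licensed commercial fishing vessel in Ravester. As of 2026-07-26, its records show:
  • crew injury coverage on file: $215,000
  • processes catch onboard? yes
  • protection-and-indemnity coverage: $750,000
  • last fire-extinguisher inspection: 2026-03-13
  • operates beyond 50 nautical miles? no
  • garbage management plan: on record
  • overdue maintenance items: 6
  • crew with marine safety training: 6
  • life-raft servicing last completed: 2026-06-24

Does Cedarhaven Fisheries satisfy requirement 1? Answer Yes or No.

1. fire-extinguisher inspection 135 days ago vs limit 90 → not met

No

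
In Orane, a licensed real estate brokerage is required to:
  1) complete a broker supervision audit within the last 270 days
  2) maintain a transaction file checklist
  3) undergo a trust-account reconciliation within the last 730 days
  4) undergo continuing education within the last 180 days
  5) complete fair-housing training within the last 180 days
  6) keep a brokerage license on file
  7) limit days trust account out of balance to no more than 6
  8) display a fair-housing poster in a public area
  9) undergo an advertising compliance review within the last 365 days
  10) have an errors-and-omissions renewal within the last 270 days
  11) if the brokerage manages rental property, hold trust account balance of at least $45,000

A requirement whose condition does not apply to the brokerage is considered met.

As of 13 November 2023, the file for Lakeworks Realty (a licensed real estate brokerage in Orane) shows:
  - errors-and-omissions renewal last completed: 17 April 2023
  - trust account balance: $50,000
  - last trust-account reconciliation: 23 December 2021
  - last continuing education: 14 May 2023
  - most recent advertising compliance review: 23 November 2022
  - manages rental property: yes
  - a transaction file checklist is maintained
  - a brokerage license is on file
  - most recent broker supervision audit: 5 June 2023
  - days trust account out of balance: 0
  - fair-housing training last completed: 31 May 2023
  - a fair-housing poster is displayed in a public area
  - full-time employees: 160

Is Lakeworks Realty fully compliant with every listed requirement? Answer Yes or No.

No

1. broker supervision audit 161 days ago vs limit 270 → met
2. transaction file checklist present → met
3. trust-account reconciliation 690 days ago vs limit 730 → met
4. continuing education 183 days ago vs limit 180 → not met
5. fair-housing training 166 days ago vs limit 180 → met
6. brokerage license present → met
7. days trust account out of balance 0 ≤ 6 → met
8. fair-housing poster present → met
9. advertising compliance review 355 days ago vs limit 365 → met
10. errors-and-omissions renewal 210 days ago vs limit 270 → met
11. condition 'manages rental property' holds; trust account balance $50,000 ≥ $45,000 → met
Not met: 4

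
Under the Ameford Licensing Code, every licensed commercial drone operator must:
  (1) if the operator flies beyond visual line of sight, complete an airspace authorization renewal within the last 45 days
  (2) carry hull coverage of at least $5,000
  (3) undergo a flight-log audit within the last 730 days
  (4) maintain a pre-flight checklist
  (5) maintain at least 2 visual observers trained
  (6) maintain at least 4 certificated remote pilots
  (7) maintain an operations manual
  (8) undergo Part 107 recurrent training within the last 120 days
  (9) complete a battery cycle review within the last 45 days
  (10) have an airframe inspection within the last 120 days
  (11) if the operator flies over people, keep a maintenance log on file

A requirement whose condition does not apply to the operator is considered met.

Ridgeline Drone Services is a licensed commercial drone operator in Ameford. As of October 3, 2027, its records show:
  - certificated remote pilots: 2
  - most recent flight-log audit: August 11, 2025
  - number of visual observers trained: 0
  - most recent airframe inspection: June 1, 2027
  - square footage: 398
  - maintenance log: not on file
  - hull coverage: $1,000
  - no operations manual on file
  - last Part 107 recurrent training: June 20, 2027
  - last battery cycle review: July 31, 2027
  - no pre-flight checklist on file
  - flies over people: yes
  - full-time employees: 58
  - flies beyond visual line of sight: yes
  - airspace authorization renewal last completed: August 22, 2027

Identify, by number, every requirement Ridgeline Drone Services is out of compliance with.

1. condition 'flies beyond visual line of sight' holds; airspace authorization renewal 42 days ago vs limit 45 → met
2. hull coverage $1,000 < $5,000 → not met
3. flight-log audit 783 days ago vs limit 730 → not met
4. pre-flight checklist absent → not met
5. visual observers trained 0 < 2 → not met
6. certificated remote pilots 2 < 4 → not met
7. operations manual absent → not met
8. Part 107 recurrent training 105 days ago vs limit 120 → met
9. battery cycle review 64 days ago vs limit 45 → not met
10. airframe inspection 124 days ago vs limit 120 → not met
11. condition 'flies over people' holds; maintenance log absent → not met
Not met: 2, 3, 4, 5, 6, 7, 9, 10, 11

2, 3, 4, 5, 6, 7, 9, 10, 11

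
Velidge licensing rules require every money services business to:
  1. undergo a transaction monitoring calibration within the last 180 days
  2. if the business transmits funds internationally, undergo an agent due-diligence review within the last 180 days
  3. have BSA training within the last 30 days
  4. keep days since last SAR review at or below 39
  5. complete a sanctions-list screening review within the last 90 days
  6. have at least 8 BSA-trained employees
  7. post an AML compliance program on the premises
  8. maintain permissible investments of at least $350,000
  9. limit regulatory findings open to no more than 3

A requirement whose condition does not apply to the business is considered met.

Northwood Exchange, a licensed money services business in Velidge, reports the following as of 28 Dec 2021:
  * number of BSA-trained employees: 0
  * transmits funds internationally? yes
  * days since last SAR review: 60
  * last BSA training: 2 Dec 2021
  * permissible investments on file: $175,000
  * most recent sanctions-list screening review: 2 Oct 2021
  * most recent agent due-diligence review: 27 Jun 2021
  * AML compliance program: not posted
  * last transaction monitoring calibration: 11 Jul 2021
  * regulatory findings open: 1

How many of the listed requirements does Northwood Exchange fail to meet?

5

1. transaction monitoring calibration 170 days ago vs limit 180 → met
2. condition 'transmits funds internationally' holds; agent due-diligence review 184 days ago vs limit 180 → not met
3. BSA training 26 days ago vs limit 30 → met
4. days since last SAR review 60 > 39 → not met
5. sanctions-list screening review 87 days ago vs limit 90 → met
6. BSA-trained employees 0 < 8 → not met
7. AML compliance program absent → not met
8. permissible investments $175,000 < $350,000 → not met
9. regulatory findings open 1 ≤ 3 → met
Not met: 5 of 9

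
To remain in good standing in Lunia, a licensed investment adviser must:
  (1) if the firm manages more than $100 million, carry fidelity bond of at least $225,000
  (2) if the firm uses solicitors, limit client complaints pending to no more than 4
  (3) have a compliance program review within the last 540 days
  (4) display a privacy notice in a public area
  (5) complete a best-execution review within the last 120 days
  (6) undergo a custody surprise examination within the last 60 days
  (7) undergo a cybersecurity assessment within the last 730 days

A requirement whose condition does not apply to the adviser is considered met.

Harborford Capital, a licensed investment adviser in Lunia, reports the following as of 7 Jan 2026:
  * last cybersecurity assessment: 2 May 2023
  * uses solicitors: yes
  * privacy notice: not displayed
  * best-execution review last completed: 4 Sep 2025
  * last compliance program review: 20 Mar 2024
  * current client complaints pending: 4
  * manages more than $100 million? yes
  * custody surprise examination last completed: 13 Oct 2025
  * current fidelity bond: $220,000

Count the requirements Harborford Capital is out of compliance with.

1. condition 'manages more than $100 million' holds; fidelity bond $220,000 < $225,000 → not met
2. condition 'uses solicitors' holds; client complaints pending 4 ≤ 4 → met
3. compliance program review 658 days ago vs limit 540 → not met
4. privacy notice absent → not met
5. best-execution review 125 days ago vs limit 120 → not met
6. custody surprise examination 86 days ago vs limit 60 → not met
7. cybersecurity assessment 981 days ago vs limit 730 → not met
Not met: 6 of 7

6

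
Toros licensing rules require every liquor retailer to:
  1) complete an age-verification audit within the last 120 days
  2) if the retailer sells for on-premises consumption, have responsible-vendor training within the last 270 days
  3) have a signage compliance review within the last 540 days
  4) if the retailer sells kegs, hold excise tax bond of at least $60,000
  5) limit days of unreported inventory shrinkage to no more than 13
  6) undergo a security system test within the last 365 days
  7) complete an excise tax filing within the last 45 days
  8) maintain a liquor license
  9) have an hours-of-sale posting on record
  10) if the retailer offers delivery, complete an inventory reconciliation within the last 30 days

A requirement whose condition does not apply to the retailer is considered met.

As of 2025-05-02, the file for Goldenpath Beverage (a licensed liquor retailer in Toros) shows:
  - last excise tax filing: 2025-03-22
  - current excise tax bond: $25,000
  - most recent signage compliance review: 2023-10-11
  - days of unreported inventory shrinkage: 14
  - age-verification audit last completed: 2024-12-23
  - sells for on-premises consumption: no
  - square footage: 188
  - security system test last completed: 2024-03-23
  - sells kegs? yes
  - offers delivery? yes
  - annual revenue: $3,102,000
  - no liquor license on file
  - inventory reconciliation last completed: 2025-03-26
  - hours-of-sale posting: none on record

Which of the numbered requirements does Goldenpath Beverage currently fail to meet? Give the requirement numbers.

1, 3, 4, 5, 6, 8, 9, 10

1. age-verification audit 130 days ago vs limit 120 → not met
2. condition 'sells for on-premises consumption' does not hold → requirement n/a → met
3. signage compliance review 569 days ago vs limit 540 → not met
4. condition 'sells kegs' holds; excise tax bond $25,000 < $60,000 → not met
5. days of unreported inventory shrinkage 14 > 13 → not met
6. security system test 405 days ago vs limit 365 → not met
7. excise tax filing 41 days ago vs limit 45 → met
8. liquor license absent → not met
9. hours-of-sale posting absent → not met
10. condition 'offers delivery' holds; inventory reconciliation 37 days ago vs limit 30 → not met
Not met: 1, 3, 4, 5, 6, 8, 9, 10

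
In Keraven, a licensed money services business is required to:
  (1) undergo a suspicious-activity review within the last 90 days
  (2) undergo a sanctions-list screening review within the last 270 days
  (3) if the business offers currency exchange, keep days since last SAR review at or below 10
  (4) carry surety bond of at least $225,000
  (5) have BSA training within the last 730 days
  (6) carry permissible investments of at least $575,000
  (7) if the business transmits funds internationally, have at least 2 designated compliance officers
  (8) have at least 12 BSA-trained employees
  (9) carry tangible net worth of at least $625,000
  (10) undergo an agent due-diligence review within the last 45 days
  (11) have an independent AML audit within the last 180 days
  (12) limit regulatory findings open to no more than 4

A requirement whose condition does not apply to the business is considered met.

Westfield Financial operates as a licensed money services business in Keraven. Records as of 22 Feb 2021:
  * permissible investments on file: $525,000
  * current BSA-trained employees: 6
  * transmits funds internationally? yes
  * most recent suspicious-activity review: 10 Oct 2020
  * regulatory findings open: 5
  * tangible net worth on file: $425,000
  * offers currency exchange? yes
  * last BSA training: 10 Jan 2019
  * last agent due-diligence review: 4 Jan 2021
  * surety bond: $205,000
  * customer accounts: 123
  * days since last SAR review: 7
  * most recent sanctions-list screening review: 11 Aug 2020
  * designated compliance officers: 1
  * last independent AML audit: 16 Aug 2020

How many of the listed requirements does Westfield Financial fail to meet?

10

1. suspicious-activity review 135 days ago vs limit 90 → not met
2. sanctions-list screening review 195 days ago vs limit 270 → met
3. condition 'offers currency exchange' holds; days since last SAR review 7 ≤ 10 → met
4. surety bond $205,000 < $225,000 → not met
5. BSA training 774 days ago vs limit 730 → not met
6. permissible investments $525,000 < $575,000 → not met
7. condition 'transmits funds internationally' holds; designated compliance officers 1 < 2 → not met
8. BSA-trained employees 6 < 12 → not met
9. tangible net worth $425,000 < $625,000 → not met
10. agent due-diligence review 49 days ago vs limit 45 → not met
11. independent AML audit 190 days ago vs limit 180 → not met
12. regulatory findings open 5 > 4 → not met
Not met: 10 of 12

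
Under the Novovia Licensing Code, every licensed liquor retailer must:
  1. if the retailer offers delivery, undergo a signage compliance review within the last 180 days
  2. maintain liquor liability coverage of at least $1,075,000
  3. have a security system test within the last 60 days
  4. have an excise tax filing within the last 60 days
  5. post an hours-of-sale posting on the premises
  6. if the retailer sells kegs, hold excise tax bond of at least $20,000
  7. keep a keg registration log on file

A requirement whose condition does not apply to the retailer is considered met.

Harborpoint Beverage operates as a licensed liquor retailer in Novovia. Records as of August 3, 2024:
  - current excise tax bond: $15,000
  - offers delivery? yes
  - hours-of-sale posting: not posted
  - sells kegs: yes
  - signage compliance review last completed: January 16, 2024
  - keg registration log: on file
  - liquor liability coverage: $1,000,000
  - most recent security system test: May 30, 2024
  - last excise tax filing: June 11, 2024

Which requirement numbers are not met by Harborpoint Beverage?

1. condition 'offers delivery' holds; signage compliance review 200 days ago vs limit 180 → not met
2. liquor liability coverage $1,000,000 < $1,075,000 → not met
3. security system test 65 days ago vs limit 60 → not met
4. excise tax filing 53 days ago vs limit 60 → met
5. hours-of-sale posting absent → not met
6. condition 'sells kegs' holds; excise tax bond $15,000 < $20,000 → not met
7. keg registration log present → met
Not met: 1, 2, 3, 5, 6

1, 2, 3, 5, 6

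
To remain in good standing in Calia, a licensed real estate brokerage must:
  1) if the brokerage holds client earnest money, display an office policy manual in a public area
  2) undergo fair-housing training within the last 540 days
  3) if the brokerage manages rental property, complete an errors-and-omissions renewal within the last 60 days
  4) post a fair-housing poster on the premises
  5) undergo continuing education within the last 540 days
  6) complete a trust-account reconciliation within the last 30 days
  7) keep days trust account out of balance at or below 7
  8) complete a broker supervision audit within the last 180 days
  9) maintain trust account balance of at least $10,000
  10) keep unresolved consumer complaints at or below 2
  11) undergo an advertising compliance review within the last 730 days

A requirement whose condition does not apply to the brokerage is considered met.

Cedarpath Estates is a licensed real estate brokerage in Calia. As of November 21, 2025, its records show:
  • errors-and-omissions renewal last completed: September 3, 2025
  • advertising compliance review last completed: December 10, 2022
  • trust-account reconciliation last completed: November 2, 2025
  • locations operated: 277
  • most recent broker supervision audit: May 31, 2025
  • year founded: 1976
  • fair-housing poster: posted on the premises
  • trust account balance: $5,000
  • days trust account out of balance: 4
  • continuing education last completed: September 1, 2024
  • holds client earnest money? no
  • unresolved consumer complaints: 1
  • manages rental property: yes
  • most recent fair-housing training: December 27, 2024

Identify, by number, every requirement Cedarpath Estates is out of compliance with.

1. condition 'holds client earnest money' does not hold → requirement n/a → met
2. fair-housing training 329 days ago vs limit 540 → met
3. condition 'manages rental property' holds; errors-and-omissions renewal 79 days ago vs limit 60 → not met
4. fair-housing poster present → met
5. continuing education 446 days ago vs limit 540 → met
6. trust-account reconciliation 19 days ago vs limit 30 → met
7. days trust account out of balance 4 ≤ 7 → met
8. broker supervision audit 174 days ago vs limit 180 → met
9. trust account balance $5,000 < $10,000 → not met
10. unresolved consumer complaints 1 ≤ 2 → met
11. advertising compliance review 1077 days ago vs limit 730 → not met
Not met: 3, 9, 11

3, 9, 11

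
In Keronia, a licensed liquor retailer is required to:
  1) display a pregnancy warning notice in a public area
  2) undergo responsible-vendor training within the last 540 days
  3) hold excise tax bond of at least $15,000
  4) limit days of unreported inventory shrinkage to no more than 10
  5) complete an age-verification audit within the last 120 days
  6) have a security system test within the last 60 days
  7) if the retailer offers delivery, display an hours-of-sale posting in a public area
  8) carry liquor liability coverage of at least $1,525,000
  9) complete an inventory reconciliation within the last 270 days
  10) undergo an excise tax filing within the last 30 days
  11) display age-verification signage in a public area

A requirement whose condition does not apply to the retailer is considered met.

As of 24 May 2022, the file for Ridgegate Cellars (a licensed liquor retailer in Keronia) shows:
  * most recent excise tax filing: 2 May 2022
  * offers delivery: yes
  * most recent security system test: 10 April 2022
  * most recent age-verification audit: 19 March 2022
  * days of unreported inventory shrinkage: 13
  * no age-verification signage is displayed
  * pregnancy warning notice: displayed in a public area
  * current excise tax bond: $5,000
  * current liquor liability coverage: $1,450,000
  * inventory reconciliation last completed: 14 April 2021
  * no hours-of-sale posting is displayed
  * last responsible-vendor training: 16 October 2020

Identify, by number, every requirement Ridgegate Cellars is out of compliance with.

2, 3, 4, 7, 8, 9, 11

1. pregnancy warning notice present → met
2. responsible-vendor training 585 days ago vs limit 540 → not met
3. excise tax bond $5,000 < $15,000 → not met
4. days of unreported inventory shrinkage 13 > 10 → not met
5. age-verification audit 66 days ago vs limit 120 → met
6. security system test 44 days ago vs limit 60 → met
7. condition 'offers delivery' holds; hours-of-sale posting absent → not met
8. liquor liability coverage $1,450,000 < $1,525,000 → not met
9. inventory reconciliation 405 days ago vs limit 270 → not met
10. excise tax filing 22 days ago vs limit 30 → met
11. age-verification signage absent → not met
Not met: 2, 3, 4, 7, 8, 9, 11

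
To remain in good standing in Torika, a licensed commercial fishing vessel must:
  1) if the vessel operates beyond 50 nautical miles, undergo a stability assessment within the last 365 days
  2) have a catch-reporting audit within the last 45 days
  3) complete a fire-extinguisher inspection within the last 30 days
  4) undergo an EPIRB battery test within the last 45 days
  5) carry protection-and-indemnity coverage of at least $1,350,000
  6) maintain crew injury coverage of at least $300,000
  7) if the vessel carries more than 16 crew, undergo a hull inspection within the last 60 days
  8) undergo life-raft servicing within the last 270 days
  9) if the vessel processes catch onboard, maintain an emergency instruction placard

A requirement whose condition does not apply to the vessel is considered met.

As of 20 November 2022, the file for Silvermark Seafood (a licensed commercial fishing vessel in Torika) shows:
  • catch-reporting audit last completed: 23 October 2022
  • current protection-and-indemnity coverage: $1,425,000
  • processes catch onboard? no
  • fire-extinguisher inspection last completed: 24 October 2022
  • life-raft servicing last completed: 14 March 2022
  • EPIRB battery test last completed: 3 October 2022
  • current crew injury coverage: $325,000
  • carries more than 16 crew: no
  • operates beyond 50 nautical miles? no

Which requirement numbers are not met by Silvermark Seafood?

1. condition 'operates beyond 50 nautical miles' does not hold → requirement n/a → met
2. catch-reporting audit 28 days ago vs limit 45 → met
3. fire-extinguisher inspection 27 days ago vs limit 30 → met
4. EPIRB battery test 48 days ago vs limit 45 → not met
5. protection-and-indemnity coverage $1,425,000 ≥ $1,350,000 → met
6. crew injury coverage $325,000 ≥ $300,000 → met
7. condition 'carries more than 16 crew' does not hold → requirement n/a → met
8. life-raft servicing 251 days ago vs limit 270 → met
9. condition 'processes catch onboard' does not hold → requirement n/a → met
Not met: 4

4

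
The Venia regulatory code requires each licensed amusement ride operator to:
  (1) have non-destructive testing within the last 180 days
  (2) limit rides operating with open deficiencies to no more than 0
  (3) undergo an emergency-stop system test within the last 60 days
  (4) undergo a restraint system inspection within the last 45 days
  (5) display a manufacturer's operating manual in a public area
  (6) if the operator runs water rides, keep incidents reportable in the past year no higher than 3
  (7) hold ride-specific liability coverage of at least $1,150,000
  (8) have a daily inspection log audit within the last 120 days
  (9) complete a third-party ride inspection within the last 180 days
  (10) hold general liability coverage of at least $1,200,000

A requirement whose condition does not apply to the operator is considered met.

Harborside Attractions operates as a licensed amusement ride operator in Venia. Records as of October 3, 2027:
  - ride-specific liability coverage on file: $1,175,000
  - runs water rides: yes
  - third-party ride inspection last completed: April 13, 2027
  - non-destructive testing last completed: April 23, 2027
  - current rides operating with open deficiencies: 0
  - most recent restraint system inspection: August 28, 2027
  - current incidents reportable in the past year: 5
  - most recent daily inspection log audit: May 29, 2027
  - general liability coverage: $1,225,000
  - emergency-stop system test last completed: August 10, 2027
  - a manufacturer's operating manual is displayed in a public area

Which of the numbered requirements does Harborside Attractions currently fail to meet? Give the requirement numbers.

6, 8

1. non-destructive testing 163 days ago vs limit 180 → met
2. rides operating with open deficiencies 0 ≤ 0 → met
3. emergency-stop system test 54 days ago vs limit 60 → met
4. restraint system inspection 36 days ago vs limit 45 → met
5. manufacturer's operating manual present → met
6. condition 'runs water rides' holds; incidents reportable in the past year 5 > 3 → not met
7. ride-specific liability coverage $1,175,000 ≥ $1,150,000 → met
8. daily inspection log audit 127 days ago vs limit 120 → not met
9. third-party ride inspection 173 days ago vs limit 180 → met
10. general liability coverage $1,225,000 ≥ $1,200,000 → met
Not met: 6, 8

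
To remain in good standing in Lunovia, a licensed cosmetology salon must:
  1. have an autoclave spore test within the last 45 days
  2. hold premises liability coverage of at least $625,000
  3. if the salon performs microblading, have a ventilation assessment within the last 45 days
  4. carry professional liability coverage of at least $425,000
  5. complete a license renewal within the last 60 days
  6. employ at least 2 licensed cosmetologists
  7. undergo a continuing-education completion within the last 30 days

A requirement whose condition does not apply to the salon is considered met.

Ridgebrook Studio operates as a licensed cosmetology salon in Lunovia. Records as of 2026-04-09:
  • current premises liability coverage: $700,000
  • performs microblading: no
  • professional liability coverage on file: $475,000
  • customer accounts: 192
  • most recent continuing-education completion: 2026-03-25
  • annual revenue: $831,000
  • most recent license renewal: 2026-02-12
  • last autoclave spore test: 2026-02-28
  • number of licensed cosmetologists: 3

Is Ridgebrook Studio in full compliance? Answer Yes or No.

1. autoclave spore test 40 days ago vs limit 45 → met
2. premises liability coverage $700,000 ≥ $625,000 → met
3. condition 'performs microblading' does not hold → requirement n/a → met
4. professional liability coverage $475,000 ≥ $425,000 → met
5. license renewal 56 days ago vs limit 60 → met
6. licensed cosmetologists 3 ≥ 2 → met
7. continuing-education completion 15 days ago vs limit 30 → met
All met.

Yes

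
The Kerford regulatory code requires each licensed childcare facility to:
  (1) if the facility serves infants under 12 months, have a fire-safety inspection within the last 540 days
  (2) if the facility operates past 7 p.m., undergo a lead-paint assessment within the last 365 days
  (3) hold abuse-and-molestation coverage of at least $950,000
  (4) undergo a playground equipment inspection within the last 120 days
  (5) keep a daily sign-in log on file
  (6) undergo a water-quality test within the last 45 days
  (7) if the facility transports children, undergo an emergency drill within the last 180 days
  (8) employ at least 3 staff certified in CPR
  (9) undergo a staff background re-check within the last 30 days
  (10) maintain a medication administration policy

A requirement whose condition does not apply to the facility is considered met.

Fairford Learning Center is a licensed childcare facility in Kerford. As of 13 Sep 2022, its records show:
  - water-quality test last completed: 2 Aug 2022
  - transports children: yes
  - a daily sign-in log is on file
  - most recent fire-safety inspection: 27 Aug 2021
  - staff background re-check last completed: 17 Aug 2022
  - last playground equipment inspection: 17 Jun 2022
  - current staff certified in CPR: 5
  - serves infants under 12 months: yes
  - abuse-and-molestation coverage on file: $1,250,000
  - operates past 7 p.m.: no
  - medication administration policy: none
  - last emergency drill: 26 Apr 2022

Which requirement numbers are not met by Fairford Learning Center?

1. condition 'serves infants under 12 months' holds; fire-safety inspection 382 days ago vs limit 540 → met
2. condition 'operates past 7 p.m.' does not hold → requirement n/a → met
3. abuse-and-molestation coverage $1,250,000 ≥ $950,000 → met
4. playground equipment inspection 88 days ago vs limit 120 → met
5. daily sign-in log present → met
6. water-quality test 42 days ago vs limit 45 → met
7. condition 'transports children' holds; emergency drill 140 days ago vs limit 180 → met
8. staff certified in CPR 5 ≥ 3 → met
9. staff background re-check 27 days ago vs limit 30 → met
10. medication administration policy absent → not met
Not met: 10

10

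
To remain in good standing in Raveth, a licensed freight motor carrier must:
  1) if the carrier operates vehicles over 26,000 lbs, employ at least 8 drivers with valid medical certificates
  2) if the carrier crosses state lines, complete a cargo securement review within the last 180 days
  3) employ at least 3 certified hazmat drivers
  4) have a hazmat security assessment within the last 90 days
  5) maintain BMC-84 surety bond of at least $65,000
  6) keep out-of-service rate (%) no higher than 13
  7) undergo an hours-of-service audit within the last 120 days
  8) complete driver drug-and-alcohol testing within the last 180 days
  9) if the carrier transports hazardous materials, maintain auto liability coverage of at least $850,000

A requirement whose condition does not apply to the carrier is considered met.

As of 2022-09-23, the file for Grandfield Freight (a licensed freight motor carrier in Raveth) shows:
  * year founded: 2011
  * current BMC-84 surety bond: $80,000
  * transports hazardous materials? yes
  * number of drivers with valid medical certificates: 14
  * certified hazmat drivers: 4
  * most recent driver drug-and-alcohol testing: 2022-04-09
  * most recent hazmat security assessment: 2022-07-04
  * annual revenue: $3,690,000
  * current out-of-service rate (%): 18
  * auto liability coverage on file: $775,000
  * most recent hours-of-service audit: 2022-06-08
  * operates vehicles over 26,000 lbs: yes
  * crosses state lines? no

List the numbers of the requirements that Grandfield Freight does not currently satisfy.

1. condition 'operates vehicles over 26,000 lbs' holds; drivers with valid medical certificates 14 ≥ 8 → met
2. condition 'crosses state lines' does not hold → requirement n/a → met
3. certified hazmat drivers 4 ≥ 3 → met
4. hazmat security assessment 81 days ago vs limit 90 → met
5. BMC-84 surety bond $80,000 ≥ $65,000 → met
6. out-of-service rate (%) 18 > 13 → not met
7. hours-of-service audit 107 days ago vs limit 120 → met
8. driver drug-and-alcohol testing 167 days ago vs limit 180 → met
9. condition 'transports hazardous materials' holds; auto liability coverage $775,000 < $850,000 → not met
Not met: 6, 9

6, 9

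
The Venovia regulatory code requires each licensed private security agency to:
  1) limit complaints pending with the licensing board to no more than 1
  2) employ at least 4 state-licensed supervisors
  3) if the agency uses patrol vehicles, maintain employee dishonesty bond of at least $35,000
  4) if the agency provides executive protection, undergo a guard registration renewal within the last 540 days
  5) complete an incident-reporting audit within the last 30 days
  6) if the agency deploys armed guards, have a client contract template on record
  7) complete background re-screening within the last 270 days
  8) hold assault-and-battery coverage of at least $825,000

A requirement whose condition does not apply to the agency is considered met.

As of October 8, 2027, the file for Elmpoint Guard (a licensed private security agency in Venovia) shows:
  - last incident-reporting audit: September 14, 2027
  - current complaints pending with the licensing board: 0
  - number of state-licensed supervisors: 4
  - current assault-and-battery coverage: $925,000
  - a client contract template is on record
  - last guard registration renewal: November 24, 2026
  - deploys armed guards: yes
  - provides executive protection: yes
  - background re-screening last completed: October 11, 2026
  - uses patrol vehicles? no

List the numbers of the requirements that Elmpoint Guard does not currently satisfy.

7

1. complaints pending with the licensing board 0 ≤ 1 → met
2. state-licensed supervisors 4 ≥ 4 → met
3. condition 'uses patrol vehicles' does not hold → requirement n/a → met
4. condition 'provides executive protection' holds; guard registration renewal 318 days ago vs limit 540 → met
5. incident-reporting audit 24 days ago vs limit 30 → met
6. condition 'deploys armed guards' holds; client contract template present → met
7. background re-screening 362 days ago vs limit 270 → not met
8. assault-and-battery coverage $925,000 ≥ $825,000 → met
Not met: 7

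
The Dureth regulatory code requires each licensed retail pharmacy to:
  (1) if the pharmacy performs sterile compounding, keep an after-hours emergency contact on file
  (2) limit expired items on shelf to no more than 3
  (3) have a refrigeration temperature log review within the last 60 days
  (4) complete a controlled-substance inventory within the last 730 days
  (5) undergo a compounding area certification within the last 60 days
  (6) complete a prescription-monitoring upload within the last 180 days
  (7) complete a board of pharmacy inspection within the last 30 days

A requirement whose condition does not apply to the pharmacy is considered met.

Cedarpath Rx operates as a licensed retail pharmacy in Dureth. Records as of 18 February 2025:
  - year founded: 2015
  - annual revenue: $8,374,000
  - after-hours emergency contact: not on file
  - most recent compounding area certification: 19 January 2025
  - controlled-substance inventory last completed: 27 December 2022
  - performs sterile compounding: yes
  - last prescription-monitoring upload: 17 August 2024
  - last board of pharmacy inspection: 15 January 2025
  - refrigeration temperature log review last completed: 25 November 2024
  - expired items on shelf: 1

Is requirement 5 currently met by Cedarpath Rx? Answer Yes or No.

Yes

5. compounding area certification 30 days ago vs limit 60 → met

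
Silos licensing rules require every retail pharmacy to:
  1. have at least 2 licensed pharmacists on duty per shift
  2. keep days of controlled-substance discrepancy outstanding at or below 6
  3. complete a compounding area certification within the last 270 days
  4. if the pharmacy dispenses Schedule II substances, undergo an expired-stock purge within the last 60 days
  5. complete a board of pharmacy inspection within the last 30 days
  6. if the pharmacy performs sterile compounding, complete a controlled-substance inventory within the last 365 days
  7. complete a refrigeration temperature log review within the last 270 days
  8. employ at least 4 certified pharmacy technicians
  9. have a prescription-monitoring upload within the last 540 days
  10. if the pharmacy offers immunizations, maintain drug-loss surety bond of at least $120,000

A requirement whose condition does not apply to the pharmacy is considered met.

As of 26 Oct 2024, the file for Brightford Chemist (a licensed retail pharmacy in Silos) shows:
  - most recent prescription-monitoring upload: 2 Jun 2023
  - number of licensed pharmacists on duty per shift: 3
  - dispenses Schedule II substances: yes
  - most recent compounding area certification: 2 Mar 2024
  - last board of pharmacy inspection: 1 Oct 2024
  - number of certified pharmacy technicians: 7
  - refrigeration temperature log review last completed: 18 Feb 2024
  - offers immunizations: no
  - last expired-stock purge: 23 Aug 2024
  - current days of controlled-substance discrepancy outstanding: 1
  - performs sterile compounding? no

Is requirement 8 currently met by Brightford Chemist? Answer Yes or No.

Yes

8. certified pharmacy technicians 7 ≥ 4 → met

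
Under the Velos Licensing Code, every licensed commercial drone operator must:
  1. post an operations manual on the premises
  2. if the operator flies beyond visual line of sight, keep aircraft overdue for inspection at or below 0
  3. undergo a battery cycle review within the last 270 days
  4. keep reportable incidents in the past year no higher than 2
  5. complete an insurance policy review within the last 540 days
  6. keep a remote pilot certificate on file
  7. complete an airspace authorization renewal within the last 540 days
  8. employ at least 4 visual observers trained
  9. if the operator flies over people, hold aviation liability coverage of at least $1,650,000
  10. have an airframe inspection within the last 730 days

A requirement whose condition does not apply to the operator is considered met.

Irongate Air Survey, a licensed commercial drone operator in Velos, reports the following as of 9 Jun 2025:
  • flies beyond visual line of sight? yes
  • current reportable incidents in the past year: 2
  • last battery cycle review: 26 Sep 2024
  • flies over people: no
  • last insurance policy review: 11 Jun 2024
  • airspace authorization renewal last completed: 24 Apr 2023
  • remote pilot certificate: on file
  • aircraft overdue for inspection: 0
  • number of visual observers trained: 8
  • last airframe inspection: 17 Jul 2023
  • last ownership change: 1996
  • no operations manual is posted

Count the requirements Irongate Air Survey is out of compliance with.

2

1. operations manual absent → not met
2. condition 'flies beyond visual line of sight' holds; aircraft overdue for inspection 0 ≤ 0 → met
3. battery cycle review 256 days ago vs limit 270 → met
4. reportable incidents in the past year 2 ≤ 2 → met
5. insurance policy review 363 days ago vs limit 540 → met
6. remote pilot certificate present → met
7. airspace authorization renewal 777 days ago vs limit 540 → not met
8. visual observers trained 8 ≥ 4 → met
9. condition 'flies over people' does not hold → requirement n/a → met
10. airframe inspection 693 days ago vs limit 730 → met
Not met: 2 of 10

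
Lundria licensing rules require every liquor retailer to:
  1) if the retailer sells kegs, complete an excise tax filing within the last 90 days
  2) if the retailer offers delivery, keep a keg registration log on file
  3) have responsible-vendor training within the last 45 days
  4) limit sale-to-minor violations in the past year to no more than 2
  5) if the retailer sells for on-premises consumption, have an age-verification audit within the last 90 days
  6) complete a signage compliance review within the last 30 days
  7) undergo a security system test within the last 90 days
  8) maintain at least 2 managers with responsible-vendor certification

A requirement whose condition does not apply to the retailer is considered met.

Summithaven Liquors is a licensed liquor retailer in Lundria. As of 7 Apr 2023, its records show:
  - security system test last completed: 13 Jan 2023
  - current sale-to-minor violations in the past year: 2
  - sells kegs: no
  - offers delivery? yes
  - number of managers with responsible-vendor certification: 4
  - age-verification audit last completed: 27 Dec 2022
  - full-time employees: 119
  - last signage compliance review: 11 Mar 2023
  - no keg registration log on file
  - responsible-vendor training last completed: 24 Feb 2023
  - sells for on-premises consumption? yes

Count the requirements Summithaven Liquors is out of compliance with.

1. condition 'sells kegs' does not hold → requirement n/a → met
2. condition 'offers delivery' holds; keg registration log absent → not met
3. responsible-vendor training 42 days ago vs limit 45 → met
4. sale-to-minor violations in the past year 2 ≤ 2 → met
5. condition 'sells for on-premises consumption' holds; age-verification audit 101 days ago vs limit 90 → not met
6. signage compliance review 27 days ago vs limit 30 → met
7. security system test 84 days ago vs limit 90 → met
8. managers with responsible-vendor certification 4 ≥ 2 → met
Not met: 2 of 8

2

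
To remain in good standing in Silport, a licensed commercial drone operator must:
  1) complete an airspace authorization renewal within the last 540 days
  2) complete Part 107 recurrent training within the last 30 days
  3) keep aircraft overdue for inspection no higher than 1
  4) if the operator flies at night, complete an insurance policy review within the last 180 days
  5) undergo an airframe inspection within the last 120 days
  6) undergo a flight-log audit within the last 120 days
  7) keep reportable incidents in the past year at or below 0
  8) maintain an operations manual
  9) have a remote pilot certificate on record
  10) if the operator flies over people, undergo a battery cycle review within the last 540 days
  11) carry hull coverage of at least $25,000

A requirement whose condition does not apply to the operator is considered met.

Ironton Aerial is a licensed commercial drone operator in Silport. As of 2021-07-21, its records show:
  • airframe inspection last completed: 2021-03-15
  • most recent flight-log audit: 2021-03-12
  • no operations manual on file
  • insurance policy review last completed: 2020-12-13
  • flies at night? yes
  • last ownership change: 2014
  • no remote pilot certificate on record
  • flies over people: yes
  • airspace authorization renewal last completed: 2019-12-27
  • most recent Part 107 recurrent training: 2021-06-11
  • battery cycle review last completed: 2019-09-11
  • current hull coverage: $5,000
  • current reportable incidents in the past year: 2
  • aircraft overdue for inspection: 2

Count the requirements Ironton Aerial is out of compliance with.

1. airspace authorization renewal 572 days ago vs limit 540 → not met
2. Part 107 recurrent training 40 days ago vs limit 30 → not met
3. aircraft overdue for inspection 2 > 1 → not met
4. condition 'flies at night' holds; insurance policy review 220 days ago vs limit 180 → not met
5. airframe inspection 128 days ago vs limit 120 → not met
6. flight-log audit 131 days ago vs limit 120 → not met
7. reportable incidents in the past year 2 > 0 → not met
8. operations manual absent → not met
9. remote pilot certificate absent → not met
10. condition 'flies over people' holds; battery cycle review 679 days ago vs limit 540 → not met
11. hull coverage $5,000 < $25,000 → not met
Not met: 11 of 11

11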